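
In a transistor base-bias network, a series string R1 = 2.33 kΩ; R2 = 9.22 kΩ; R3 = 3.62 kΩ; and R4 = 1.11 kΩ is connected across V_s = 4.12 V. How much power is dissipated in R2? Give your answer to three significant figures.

P ≈ 0.590 mW

ΣR = 16.28 kΩ → I = 4.12/16.28 = 0.2531 mA.
P(R2) = I²·R2 = (0.2531)² × 9.22 = 0.5905 mW.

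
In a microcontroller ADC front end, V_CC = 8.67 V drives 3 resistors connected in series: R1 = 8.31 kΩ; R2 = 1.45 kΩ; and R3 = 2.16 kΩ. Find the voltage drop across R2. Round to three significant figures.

Total series resistance ΣR = 8.31 + 1.45 + 2.16 = 11.92 kΩ.
V = V_CC · R/ΣR = 8.67 × 0.1216 = 1.055 V.

V ≈ 1.05 V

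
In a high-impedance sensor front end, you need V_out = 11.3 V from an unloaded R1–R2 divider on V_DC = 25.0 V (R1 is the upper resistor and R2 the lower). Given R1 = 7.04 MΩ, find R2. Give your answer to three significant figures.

R2 ≈ 5.81 MΩ

The divider ratio is R2/(R1+R2) = 11.3/25.0 = 0.4520.
So R2 = R1 · V_out/(V_DC − V_out) = 7.04 × 11.3/(25.0 − 11.3) = 7.04 × 0.8248 = 5.807 MΩ.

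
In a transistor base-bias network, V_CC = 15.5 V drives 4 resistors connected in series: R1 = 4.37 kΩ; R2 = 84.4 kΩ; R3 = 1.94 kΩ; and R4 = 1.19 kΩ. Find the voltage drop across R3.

V ≈ 0.327 V

ΣR = 4.37 + 84.4 + 1.94 + 1.19 = 91.90 kΩ.
Voltage divider: V = V_CC · (1.940 / 91.90) = 15.5 × 0.02111 = 0.3272 V.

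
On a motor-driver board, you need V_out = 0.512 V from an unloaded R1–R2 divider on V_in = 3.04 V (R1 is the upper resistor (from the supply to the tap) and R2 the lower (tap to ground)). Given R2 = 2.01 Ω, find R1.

Required fraction k = V_out/V_in = 0.1684.
So R1 = R2 · (V_in/V_out − 1) = 2.01 × (3.04/0.512 − 1) = 2.01 × 4.938 = 9.924 Ω.

R1 ≈ 9.92 Ω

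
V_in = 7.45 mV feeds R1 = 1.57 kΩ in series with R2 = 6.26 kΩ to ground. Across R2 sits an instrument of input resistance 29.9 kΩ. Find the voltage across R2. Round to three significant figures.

The load sits in parallel with R2, giving an effective lower resistance R2' = R2·R_L/(R2+R_L) = 5.176 kΩ.
Voltage divider with the loaded lower leg: V_out = 7.45 × 5.176/(1.57 + 5.176) = 7.45 × 0.7673 = 5.716 mV.

V_out ≈ 5.72 mV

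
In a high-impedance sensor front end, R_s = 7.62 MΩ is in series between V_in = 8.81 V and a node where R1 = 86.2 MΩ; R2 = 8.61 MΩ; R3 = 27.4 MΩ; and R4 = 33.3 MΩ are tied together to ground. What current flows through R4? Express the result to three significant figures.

Combine the parallel branches: R_p = (1/86.2 + 1/8.61 + 1/27.4 + 1/33.3)⁻¹ = 5.147 MΩ.
Node voltage V_A = V_in · R_p/(R_s + R_p) = 8.81 × 0.4032 = 3.552 V.
I(R4) = V_A / R4 = 3.552/33.3 = 0.1067 µA.

I ≈ 0.107 µA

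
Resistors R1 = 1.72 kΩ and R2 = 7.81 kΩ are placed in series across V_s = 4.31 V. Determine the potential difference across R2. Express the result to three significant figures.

Total series resistance ΣR = 1.72 + 7.81 = 9.530 kΩ.
By the voltage-divider rule, V = 4.31 × 7.810/9.530 = 3.532 V.

V ≈ 3.53 V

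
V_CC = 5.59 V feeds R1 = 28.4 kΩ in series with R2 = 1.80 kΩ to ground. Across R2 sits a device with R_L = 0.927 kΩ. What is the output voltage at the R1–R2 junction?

First combine the lower leg with the load: R2 ‖ R_L = 0.6119 kΩ.
Voltage divider with the loaded lower leg: V_out = 5.59 × 0.6119/(28.4 + 0.6119) = 5.59 × 0.02109 = 0.1179 V.
(Unloaded it would be 0.333 V; the load pulls it down.)

V_out ≈ 0.118 V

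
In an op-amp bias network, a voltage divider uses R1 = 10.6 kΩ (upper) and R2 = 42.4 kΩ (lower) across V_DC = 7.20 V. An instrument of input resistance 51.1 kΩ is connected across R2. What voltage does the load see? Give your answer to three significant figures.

V_out ≈ 4.94 V

First combine the lower leg with the load: R2 ‖ R_L = 23.17 kΩ.
Voltage divider with the loaded lower leg: V_out = 7.20 × 23.17/(10.6 + 23.17) = 7.20 × 0.6861 = 4.940 V.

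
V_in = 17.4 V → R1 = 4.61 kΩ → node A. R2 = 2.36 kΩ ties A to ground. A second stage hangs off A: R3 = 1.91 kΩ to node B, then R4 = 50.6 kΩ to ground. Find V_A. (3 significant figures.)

V_A ≈ 5.72 V

Looking into the second stage from A: R3 + R4 = 52.51 kΩ appears in parallel with R2.
Effective lower resistance at A: R2 ‖ 52.51 = 2.258 kΩ.
So V_A = 17.4 × 0.3288 = 5.721 V.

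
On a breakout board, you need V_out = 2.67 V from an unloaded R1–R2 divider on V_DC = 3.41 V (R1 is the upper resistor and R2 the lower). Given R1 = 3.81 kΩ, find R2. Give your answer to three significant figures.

The divider ratio is R2/(R1+R2) = 2.67/3.41 = 0.7830.
Rearranging, R2 = R1·k/(1−k) = 3.81 × 3.608 = 13.75 kΩ.

R2 ≈ 13.7 kΩ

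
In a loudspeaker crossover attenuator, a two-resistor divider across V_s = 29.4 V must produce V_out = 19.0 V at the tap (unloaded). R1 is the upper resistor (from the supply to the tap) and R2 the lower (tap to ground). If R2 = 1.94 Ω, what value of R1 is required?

V_out/V_s = R2/(R1+R2) = 0.6463.
Rearranging, R1 = R2·(1−k)/k = 1.94 × 0.5474 = 1.062 Ω.

R1 ≈ 1.06 Ω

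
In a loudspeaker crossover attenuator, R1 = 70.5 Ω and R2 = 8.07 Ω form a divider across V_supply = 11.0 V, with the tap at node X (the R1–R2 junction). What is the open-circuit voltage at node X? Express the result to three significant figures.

With X open, the divider is unloaded: V_th = 11.0 × 8.07/78.57 = 1.130 V.

V_th ≈ 1.13 V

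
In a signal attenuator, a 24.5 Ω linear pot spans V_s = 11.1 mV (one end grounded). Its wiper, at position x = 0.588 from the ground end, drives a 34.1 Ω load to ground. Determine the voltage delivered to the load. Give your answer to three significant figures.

The pot divides into 10.09 Ω above the wiper and 14.41 Ω below.
Lower segment in parallel with the load: 14.41 ‖ 34.1 = 10.13 Ω.
Then V_out = V_s · 10.13/(10.09 + 10.13) = 5.559 mV.
(Unloaded: V_out = x·V_s = 6.53 mV.)

V_out ≈ 5.56 mV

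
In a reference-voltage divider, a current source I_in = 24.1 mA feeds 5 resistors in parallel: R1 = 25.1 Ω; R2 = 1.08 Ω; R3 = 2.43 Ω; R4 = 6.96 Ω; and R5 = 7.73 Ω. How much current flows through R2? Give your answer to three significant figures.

I ≈ 13.5 mA

Conductances: ΣG = 1/25.1 + 1/1.08 + 1/2.43 + 1/6.96 + 1/7.73 = 1.650 (1/Ω).
By the current-divider rule, I = I_in · G_k/ΣG = 24.1 × 0.5611 = 13.52 mA.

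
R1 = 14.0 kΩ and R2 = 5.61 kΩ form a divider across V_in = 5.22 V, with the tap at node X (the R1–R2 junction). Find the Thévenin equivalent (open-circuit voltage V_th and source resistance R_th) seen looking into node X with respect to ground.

With X open, the divider is unloaded: V_th = 5.22 × 5.61/19.61 = 1.493 V.
Looking into X with the source shorted: R_th = R1·R2/(R1+R2) = 14.00 × 5.61/19.61 = 4.005 kΩ.

V_th ≈ 1.49 V, R_th ≈ 4.01 kΩ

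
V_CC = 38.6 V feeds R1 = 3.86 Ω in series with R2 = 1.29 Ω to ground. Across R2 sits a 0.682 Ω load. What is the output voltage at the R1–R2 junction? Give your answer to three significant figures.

R2 ‖ R_L = (1.29 × 0.682)/(1.29 + 0.682) = 0.4461 Ω.
Then V_out = V_CC · R2'/(R1 + R2') = 38.6 × 0.4461/4.306 = 3.999 V.

V_out ≈ 4.00 V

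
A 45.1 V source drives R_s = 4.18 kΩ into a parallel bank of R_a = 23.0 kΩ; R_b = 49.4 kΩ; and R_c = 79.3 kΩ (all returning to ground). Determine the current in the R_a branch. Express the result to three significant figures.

I ≈ 1.49 mA

Parallel bank: R_p = 1/(1/23.0 + 1/49.4 + 1/79.3) = 13.10 kΩ.
V_A = 45.1 × 13.10/17.28 = 34.19 V.
I(R_a) = V_A / R_a = 34.19/23.0 = 1.487 mA.
(Equivalently: I_total = 2.610 mA, then current-divider fraction G_k/ΣG = 0.5696.)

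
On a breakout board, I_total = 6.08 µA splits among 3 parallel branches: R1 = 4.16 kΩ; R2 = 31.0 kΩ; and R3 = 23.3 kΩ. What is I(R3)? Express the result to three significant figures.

Conductances: ΣG = 1/4.16 + 1/31.0 + 1/23.3 = 0.3156 (1/kΩ).
Current divider: I(R3) = I_total · G_k/ΣG = 6.08 × (0.04292/0.3156) = 6.08 × 0.1360 = 0.8269 µA.

I ≈ 0.827 µA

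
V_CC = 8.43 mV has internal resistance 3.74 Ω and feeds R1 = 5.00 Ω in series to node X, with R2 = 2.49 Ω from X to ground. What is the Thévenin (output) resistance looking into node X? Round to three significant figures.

R_th ≈ 1.94 Ω

R1' = 3.74 + 5.00 = 8.740 Ω (source resistance + R1).
Looking into X with the source shorted: R_th = R1'·R2/(R1'+R2) = 8.740 × 2.49/11.23 = 1.938 Ω.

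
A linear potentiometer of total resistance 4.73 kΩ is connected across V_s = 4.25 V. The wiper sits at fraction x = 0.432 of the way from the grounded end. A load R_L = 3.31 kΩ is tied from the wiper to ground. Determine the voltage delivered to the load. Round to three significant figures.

V_out ≈ 1.36 V

Split the track: R_lower = x·R_p = 2.043 kΩ, R_upper = (1−x)·R_p = 2.687 kΩ.
Lower segment in parallel with the load: 2.043 ‖ 3.31 = 1.263 kΩ.
V_out = 4.25 × 1.263/(2.687 + 1.263) = 1.359 V.
(Unloaded: V_out = x·V_s = 1.84 V.)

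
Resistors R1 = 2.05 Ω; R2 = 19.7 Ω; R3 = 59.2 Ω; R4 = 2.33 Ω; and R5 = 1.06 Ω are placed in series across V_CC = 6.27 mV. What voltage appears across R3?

Total series resistance ΣR = 2.05 + 19.7 + 59.2 + 2.33 + 1.06 = 84.34 Ω.
By the voltage-divider rule, V = 6.27 × 59.20/84.34 = 4.401 mV.

V ≈ 4.40 mV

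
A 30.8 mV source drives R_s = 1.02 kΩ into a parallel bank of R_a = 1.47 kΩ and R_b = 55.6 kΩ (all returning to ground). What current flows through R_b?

Equivalent of the parallel group: R_p = 1.432 kΩ.
Node voltage V_A = V_s · R_p/(R_s + R_p) = 30.8 × 0.5840 = 17.99 mV.
I(R_b) = V_A / R_b = 17.99/55.6 = 0.3235 µA.

I ≈ 0.324 µA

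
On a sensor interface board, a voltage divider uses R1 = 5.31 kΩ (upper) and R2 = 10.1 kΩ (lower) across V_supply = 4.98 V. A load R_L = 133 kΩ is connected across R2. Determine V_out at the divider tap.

The load sits in parallel with R2, giving an effective lower resistance R2' = R2·R_L/(R2+R_L) = 9.387 kΩ.
Then V_out = V_supply · R2'/(R1 + R2') = 4.98 × 9.387/14.70 = 3.181 V.

V_out ≈ 3.18 V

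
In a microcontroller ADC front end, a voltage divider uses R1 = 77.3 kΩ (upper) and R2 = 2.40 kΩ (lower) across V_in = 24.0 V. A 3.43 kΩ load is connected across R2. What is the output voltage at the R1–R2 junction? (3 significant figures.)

The load sits in parallel with R2, giving an effective lower resistance R2' = R2·R_L/(R2+R_L) = 1.412 kΩ.
Now apply the divider: V_out = 24.0 × 0.01794 = 0.4305 V.

V_out ≈ 0.431 V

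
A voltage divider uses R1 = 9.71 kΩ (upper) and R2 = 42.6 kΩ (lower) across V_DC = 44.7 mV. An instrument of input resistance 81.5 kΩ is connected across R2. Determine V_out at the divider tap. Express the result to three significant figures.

The load sits in parallel with R2, giving an effective lower resistance R2' = R2·R_L/(R2+R_L) = 27.98 kΩ.
Now apply the divider: V_out = 44.7 × 0.7423 = 33.18 mV.

V_out ≈ 33.2 mV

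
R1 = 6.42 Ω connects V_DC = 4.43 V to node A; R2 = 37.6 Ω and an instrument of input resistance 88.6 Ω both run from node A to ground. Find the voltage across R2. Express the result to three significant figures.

V_out ≈ 3.56 V

R2 ‖ R_L = (37.6 × 88.6)/(37.6 + 88.6) = 26.40 Ω.
Now apply the divider: V_out = 4.43 × 0.8044 = 3.563 V.
(Unloaded it would be 3.78 V; the load pulls it down.)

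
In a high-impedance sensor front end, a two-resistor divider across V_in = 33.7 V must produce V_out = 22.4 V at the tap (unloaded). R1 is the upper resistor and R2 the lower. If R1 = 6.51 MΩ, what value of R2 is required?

Required fraction k = V_out/V_in = 0.6647.
Rearranging, R2 = R1·k/(1−k) = 6.51 × 1.982 = 12.90 MΩ.

R2 ≈ 12.9 MΩ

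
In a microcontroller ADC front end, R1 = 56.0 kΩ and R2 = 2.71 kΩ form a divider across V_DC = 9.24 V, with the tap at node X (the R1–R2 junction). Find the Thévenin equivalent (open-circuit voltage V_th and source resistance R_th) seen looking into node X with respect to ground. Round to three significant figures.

V_th is the unloaded tap voltage: V_DC · R2/(R1+R2) = 9.24 × 0.04616 = 0.4265 V.
With V_DC suppressed (replaced by a short), R_th = R1 ‖ R2 = (56.00 × 2.71)/(56.00 + 2.71) = 2.585 kΩ.

V_th ≈ 0.427 V, R_th ≈ 2.58 kΩ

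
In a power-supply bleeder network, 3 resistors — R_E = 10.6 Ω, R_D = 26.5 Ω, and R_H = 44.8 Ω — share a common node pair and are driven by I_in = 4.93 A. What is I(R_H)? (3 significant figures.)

ΣG = 1/10.6 + 1/26.5 + 1/44.8 = 0.1544.
Current divider: I(R_H) = I_in · G_k/ΣG = 4.93 × (0.02232/0.1544) = 4.93 × 0.1446 = 0.7127 A.

I ≈ 0.713 A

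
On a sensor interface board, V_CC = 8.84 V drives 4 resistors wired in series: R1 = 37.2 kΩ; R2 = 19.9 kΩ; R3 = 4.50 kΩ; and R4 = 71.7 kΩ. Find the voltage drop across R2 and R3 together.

ΣR = 37.2 + 19.9 + 4.50 + 71.7 = 133.3 kΩ.
R_{R2..R3} = 19.9 + 4.50 = 24.40 kΩ.
V = V_CC · R/ΣR = 8.84 × 0.1830 = 1.618 V.

V ≈ 1.62 V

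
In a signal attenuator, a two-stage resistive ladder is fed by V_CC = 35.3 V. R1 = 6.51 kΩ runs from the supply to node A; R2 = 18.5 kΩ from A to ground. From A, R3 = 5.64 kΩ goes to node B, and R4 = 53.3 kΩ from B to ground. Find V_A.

Looking into the second stage from A: R3 + R4 = 58.94 kΩ appears in parallel with R2.
Effective lower resistance at A: R2 ‖ 58.94 = 14.08 kΩ.
First divider: V_A = V_CC · 14.08/(6.51 + 14.08) = 24.14 V.

V_A ≈ 24.1 V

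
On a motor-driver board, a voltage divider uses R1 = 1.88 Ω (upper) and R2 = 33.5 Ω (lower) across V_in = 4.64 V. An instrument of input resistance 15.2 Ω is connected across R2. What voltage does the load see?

V_out ≈ 3.93 V

The load sits in parallel with R2, giving an effective lower resistance R2' = R2·R_L/(R2+R_L) = 10.46 Ω.
Voltage divider with the loaded lower leg: V_out = 4.64 × 10.46/(1.88 + 10.46) = 4.64 × 0.8476 = 3.933 V.
(Unloaded it would be 4.39 V; the load pulls it down.)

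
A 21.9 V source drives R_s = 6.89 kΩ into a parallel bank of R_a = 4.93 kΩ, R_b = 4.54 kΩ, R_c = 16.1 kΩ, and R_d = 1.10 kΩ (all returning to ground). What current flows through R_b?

I ≈ 0.455 mA

Combine the parallel branches: R_p = (1/4.93 + 1/4.54 + 1/16.1 + 1/1.10)⁻¹ = 0.7172 kΩ.
V_A = 21.9 × 0.7172/7.607 = 2.065 V.
I(R_b) = V_A / R_b = 2.065/4.54 = 0.4548 mA.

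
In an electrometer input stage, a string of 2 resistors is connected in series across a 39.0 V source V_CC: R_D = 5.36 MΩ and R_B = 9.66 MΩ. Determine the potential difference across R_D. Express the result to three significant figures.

Series total: ΣR = 5.36 + 9.66 = 15.02 MΩ.
V = V_CC · R/ΣR = 39.0 × 0.3569 = 13.92 V.

V ≈ 13.9 V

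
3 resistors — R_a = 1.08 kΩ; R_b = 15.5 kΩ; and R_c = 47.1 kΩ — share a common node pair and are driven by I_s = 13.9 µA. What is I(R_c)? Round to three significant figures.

Total conductance ΣG = 1/1.08 + 1/15.5 + 1/47.1 = 1.012 (units of 1/kΩ).
Current divider: I(R_c) = I_s · G_k/ΣG = 13.9 × (0.02123/1.012) = 13.9 × 0.02099 = 0.2917 µA.

I ≈ 0.292 µA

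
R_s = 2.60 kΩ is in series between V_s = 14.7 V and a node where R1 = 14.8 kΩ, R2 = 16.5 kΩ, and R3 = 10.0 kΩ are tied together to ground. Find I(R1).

I ≈ 0.623 mA

Combine the parallel branches: R_p = (1/14.8 + 1/16.5 + 1/10.0)⁻¹ = 4.383 kΩ.
Node voltage V_A = V_s · R_p/(R_s + R_p) = 14.7 × 0.6276 = 9.226 V.
Branch current I = V_A/R1 = 9.226/14.8 = 0.6234 mA.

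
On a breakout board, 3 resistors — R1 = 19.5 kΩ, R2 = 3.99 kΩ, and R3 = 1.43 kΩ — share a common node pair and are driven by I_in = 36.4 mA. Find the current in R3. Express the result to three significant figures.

I ≈ 25.4 mA

Total conductance ΣG = 1/19.5 + 1/3.99 + 1/1.43 = 1.001 (units of 1/kΩ).
By the current-divider rule, I = I_in · G_k/ΣG = 36.4 × 0.6985 = 25.42 mA.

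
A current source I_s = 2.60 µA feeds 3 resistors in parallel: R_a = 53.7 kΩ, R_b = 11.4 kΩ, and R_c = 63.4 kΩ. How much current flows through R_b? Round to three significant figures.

ΣG = 1/53.7 + 1/11.4 + 1/63.4 = 0.1221.
By the current-divider rule, I = I_s · G_k/ΣG = 2.60 × 0.7183 = 1.868 µA.

I ≈ 1.87 µA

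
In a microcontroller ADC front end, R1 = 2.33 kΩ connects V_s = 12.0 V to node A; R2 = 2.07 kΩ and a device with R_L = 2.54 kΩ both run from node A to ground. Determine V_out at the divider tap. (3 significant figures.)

V_out ≈ 3.94 V

R2 ‖ R_L = (2.07 × 2.54)/(2.07 + 2.54) = 1.141 kΩ.
Voltage divider with the loaded lower leg: V_out = 12.0 × 1.141/(2.33 + 1.141) = 12.0 × 0.3286 = 3.944 V.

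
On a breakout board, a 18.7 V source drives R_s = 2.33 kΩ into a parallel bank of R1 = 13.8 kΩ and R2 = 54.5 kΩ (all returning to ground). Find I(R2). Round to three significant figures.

Combine the parallel branches: R_p = (1/13.8 + 1/54.5)⁻¹ = 11.01 kΩ.
Node voltage V_A = V_supply · R_p/(R_s + R_p) = 18.7 × 0.8254 = 15.43 V.
Branch current I = V_A/R2 = 15.43/54.5 = 0.2832 mA.

I ≈ 0.283 mA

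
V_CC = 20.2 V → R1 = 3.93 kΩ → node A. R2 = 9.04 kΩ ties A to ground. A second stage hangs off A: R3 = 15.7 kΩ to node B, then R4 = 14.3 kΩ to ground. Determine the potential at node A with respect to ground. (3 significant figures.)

Looking into the second stage from A: R3 + R4 = 30.00 kΩ appears in parallel with R2.
Effective lower resistance at A: R2 ‖ 30.00 = 6.947 kΩ.
V_A = 20.2 × 6.947/(3.93 + 6.947) = 12.90 V.

V_A ≈ 12.9 V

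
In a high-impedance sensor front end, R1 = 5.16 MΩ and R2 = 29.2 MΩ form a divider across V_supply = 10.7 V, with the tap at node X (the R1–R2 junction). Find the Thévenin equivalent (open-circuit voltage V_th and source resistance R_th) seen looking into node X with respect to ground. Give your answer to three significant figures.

V_th ≈ 9.09 V, R_th ≈ 4.39 MΩ

V_th is the unloaded tap voltage: V_supply · R2/(R1+R2) = 10.7 × 0.8498 = 9.093 V.
Looking into X with the source shorted: R_th = R1·R2/(R1+R2) = 5.160 × 29.2/34.36 = 4.385 MΩ.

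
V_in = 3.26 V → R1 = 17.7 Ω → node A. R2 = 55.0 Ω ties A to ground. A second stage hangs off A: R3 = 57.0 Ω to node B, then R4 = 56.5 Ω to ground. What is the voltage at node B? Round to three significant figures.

Looking into the second stage from A: R3 + R4 = 113.5 Ω appears in parallel with R2.
Effective lower resistance at A: R2 ‖ 113.5 = 37.05 Ω.
So V_A = 3.26 × 0.6767 = 2.206 V.
Stage 2 is unloaded, so V_B = V_A · R4/(R3+R4) = 2.206 × 56.5/113.5 = 1.098 V.

V_B ≈ 1.10 V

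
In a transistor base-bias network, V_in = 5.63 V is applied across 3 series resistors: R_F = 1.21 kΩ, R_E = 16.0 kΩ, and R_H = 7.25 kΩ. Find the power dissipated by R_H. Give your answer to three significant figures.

P ≈ 0.384 mW

ΣR = 24.46 kΩ → I = 5.63/24.46 = 0.2302 mA.
V(R_H) = I·R = 1.669 V; P = V·I = 1.669 × 0.2302 = 0.3841 mW.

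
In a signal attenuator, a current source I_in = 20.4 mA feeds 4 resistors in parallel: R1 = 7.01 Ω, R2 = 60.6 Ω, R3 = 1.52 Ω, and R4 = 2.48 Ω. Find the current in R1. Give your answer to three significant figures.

I ≈ 2.38 mA

Conductances: ΣG = 1/7.01 + 1/60.6 + 1/1.52 + 1/2.48 = 1.220 (1/Ω).
Current divider: I(R1) = I_in · G_k/ΣG = 20.4 × (0.1427/1.220) = 20.4 × 0.1169 = 2.385 mA.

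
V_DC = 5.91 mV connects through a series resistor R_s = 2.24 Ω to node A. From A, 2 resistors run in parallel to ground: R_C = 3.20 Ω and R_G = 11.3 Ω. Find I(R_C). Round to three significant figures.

Equivalent of the parallel group: R_p = 2.494 Ω.
Node voltage V_A = V_DC · R_p/(R_s + R_p) = 5.91 × 0.5268 = 3.113 mV.
Branch current I = V_A/R_C = 3.113/3.20 = 0.9729 mA.
(Equivalently: I_total = 1.248 mA, then current-divider fraction G_k/ΣG = 0.7793.)

I ≈ 0.973 mA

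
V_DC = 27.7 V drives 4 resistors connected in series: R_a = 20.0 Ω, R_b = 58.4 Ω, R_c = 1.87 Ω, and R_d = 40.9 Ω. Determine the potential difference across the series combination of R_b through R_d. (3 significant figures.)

Total series resistance ΣR = 20.0 + 58.4 + 1.87 + 40.9 = 121.2 Ω.
R_{R_b..R_d} = 58.4 + 1.87 + 40.9 = 101.2 Ω.
Voltage divider: V = V_DC · (101.2 / 121.2) = 27.7 × 0.8349 = 23.13 V.

V ≈ 23.1 V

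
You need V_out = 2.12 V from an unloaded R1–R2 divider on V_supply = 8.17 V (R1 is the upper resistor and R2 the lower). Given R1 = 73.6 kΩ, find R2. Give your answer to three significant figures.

V_out/V_supply = R2/(R1+R2) = 0.2595.
So R2 = R1 · V_out/(V_supply − V_out) = 73.6 × 2.12/(8.17 − 2.12) = 73.6 × 0.3504 = 25.79 kΩ.

R2 ≈ 25.8 kΩ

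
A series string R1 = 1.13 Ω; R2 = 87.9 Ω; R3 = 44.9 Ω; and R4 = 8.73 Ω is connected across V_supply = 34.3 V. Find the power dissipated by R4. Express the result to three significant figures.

ΣR = 142.7 Ω → I = 34.3/142.7 = 0.2404 A.
V(R4) = I·R = 2.099 V; P = V·I = 2.099 × 0.2404 = 0.5047 W.

P ≈ 0.505 W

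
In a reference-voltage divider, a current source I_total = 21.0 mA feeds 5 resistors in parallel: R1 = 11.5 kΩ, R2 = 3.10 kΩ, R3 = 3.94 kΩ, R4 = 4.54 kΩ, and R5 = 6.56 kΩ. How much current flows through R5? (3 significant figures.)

I ≈ 3.09 mA

ΣG = 1/11.5 + 1/3.10 + 1/3.94 + 1/4.54 + 1/6.56 = 1.036.
Current divider: I(R5) = I_total · G_k/ΣG = 21.0 × (0.1524/1.036) = 21.0 × 0.1471 = 3.090 mA.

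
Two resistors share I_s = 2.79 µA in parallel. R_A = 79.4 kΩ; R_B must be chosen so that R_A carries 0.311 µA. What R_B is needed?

In a two-way split, I_A/I_s = R_B/(R_A + R_B).
0.311/2.79 = R_B/(R_A + R_B) → R_B = R_A · (0.1115)/(1 − 0.1115) = 79.4 × 0.1255 = 9.961 kΩ.

R_B ≈ 9.96 kΩ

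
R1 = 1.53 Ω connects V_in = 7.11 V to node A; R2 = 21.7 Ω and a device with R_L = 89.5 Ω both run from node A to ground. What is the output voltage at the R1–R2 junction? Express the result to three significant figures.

R2 ‖ R_L = (21.7 × 89.5)/(21.7 + 89.5) = 17.47 Ω.
Voltage divider with the loaded lower leg: V_out = 7.11 × 17.47/(1.53 + 17.47) = 7.11 × 0.9195 = 6.537 V.

V_out ≈ 6.54 V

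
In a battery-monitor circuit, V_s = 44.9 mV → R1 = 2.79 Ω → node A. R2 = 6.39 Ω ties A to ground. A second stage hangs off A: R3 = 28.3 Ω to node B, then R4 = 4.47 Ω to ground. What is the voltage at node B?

Node A sees R2 in parallel with the series input of stage 2, R3 + R4 = 32.77 Ω.
R2 ‖ (R3+R4) = 5.347 Ω.
First divider: V_A = V_s · 5.347/(2.79 + 5.347) = 29.51 mV.
V_B = V_A × 0.1364 = 4.025 mV.

V_B ≈ 4.02 mV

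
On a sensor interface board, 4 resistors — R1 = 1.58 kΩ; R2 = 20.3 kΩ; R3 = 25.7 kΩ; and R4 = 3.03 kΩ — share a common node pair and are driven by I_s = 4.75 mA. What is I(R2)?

Conductances: ΣG = 1/1.58 + 1/20.3 + 1/25.7 + 1/3.03 = 1.051 (1/kΩ).
R2 takes the fraction G_k/ΣG = 0.04926/1.051 = 0.04687, so I = 4.75 × 0.04687 = 0.2226 mA.

I ≈ 0.223 mA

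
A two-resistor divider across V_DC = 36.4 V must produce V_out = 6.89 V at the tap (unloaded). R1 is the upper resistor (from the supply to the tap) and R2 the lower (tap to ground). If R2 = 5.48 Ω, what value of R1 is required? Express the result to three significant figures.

R1 ≈ 23.5 Ω

The divider ratio is R2/(R1+R2) = 6.89/36.4 = 0.1893.
Rearranging, R1 = R2·(1−k)/k = 5.48 × 4.283 = 23.47 Ω.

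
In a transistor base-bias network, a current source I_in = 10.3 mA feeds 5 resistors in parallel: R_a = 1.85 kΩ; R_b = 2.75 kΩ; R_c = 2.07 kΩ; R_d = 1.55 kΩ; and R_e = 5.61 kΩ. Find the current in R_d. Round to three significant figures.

I ≈ 3.01 mA

ΣG = 1/1.85 + 1/2.75 + 1/2.07 + 1/1.55 + 1/5.61 = 2.211.
By the current-divider rule, I = I_in · G_k/ΣG = 10.3 × 0.2918 = 3.006 mA.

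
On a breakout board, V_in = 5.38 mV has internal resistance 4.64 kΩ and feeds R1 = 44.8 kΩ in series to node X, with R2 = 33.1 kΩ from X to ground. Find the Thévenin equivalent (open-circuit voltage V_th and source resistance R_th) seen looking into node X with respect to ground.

R1' = 4.64 + 44.8 = 49.44 kΩ (source resistance + R1).
With X open, the divider is unloaded: V_th = 5.38 × 33.1/82.54 = 2.157 mV.
With V_in suppressed (replaced by a short), R_th = R1' ‖ R2 = (49.44 × 33.1)/(49.44 + 33.1) = 19.83 kΩ.

V_th ≈ 2.16 mV, R_th ≈ 19.8 kΩ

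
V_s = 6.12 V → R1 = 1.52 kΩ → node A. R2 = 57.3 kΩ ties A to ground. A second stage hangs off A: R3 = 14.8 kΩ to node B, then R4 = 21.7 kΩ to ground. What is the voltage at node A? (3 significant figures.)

The second stage (R3 + R4 = 36.50 kΩ) loads node A in parallel with R2.
R2 ‖ (R3+R4) = 22.30 kΩ.
V_A = 6.12 × 22.30/(1.52 + 22.30) = 5.729 V.

V_A ≈ 5.73 V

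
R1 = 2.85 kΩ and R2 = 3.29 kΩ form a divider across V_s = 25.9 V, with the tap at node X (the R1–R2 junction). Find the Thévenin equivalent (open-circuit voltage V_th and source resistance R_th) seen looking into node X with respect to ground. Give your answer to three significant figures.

With X open, the divider is unloaded: V_th = 25.9 × 3.29/6.140 = 13.88 V.
Looking into X with the source shorted: R_th = R1·R2/(R1+R2) = 2.850 × 3.29/6.140 = 1.527 kΩ.

V_th ≈ 13.9 V, R_th ≈ 1.53 kΩ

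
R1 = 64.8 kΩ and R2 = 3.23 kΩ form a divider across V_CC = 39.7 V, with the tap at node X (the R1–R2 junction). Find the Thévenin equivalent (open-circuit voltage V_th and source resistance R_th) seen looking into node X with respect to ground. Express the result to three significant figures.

V_th ≈ 1.88 V, R_th ≈ 3.08 kΩ

V_th is the unloaded tap voltage: V_CC · R2/(R1+R2) = 39.7 × 0.04748 = 1.885 V.
Zeroing V_CC shorts the top of R1 to ground, so R_th = R1 ‖ R2 = 3.077 kΩ.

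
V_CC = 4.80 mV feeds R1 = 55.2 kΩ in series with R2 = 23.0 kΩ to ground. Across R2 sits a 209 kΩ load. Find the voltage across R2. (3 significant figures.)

The load sits in parallel with R2, giving an effective lower resistance R2' = R2·R_L/(R2+R_L) = 20.72 kΩ.
Now apply the divider: V_out = 4.80 × 0.2729 = 1.310 mV.
(Unloaded it would be 1.41 mV; the load pulls it down.)

V_out ≈ 1.31 mV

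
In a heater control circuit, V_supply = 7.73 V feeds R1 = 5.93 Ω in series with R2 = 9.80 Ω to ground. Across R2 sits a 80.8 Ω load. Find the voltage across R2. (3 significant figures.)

First combine the lower leg with the load: R2 ‖ R_L = 8.740 Ω.
Now apply the divider: V_out = 7.73 × 0.5958 = 4.605 V.

V_out ≈ 4.61 V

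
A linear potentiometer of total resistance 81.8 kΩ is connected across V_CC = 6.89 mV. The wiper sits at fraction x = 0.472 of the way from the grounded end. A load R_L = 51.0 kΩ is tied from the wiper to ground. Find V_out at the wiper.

The pot divides into 43.19 kΩ above the wiper and 38.61 kΩ below.
R_L loads the lower segment: effective lower R = 21.97 kΩ.
Then V_out = V_CC · 21.97/(43.19 + 21.97) = 2.323 mV.
(Unloaded: V_out = x·V_CC = 3.25 mV.)

V_out ≈ 2.32 mV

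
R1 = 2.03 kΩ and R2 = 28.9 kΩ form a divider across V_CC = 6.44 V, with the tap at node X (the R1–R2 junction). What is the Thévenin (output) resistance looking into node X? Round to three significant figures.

R_th ≈ 1.90 kΩ

Looking into X with the source shorted: R_th = R1·R2/(R1+R2) = 2.030 × 28.9/30.93 = 1.897 kΩ.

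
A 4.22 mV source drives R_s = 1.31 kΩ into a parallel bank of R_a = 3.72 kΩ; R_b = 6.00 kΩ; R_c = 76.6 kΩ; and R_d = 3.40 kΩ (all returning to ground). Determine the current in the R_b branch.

Equivalent of the parallel group: R_p = 1.347 kΩ.
V_A by voltage divider: V_A = 4.22 × 1.347/(1.31 + 1.347) = 2.139 mV.
Branch current I = V_A/R_b = 2.139/6.00 = 0.3565 µA.
(Check via current divider: I_total = 1.589 µA; share G_k/ΣG = 0.2244 → same result.)

I ≈ 0.357 µA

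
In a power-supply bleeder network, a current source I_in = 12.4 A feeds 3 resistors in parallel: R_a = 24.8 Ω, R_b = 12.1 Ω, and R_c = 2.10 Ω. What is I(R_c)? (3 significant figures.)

I ≈ 9.86 A

ΣG = 1/24.8 + 1/12.1 + 1/2.10 = 0.5992.
Current divider: I(R_c) = I_in · G_k/ΣG = 12.4 × (0.4762/0.5992) = 12.4 × 0.7948 = 9.855 A.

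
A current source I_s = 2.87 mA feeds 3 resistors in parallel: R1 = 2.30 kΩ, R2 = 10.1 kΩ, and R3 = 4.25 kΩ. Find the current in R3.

I ≈ 0.878 mA

Total conductance ΣG = 1/2.30 + 1/10.1 + 1/4.25 = 0.7691 (units of 1/kΩ).
Current divider: I(R3) = I_s · G_k/ΣG = 2.87 × (0.2353/0.7691) = 2.87 × 0.3059 = 0.8780 mA.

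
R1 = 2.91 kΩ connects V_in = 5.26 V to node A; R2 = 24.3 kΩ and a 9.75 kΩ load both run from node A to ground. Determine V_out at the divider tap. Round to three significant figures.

V_out ≈ 3.71 V

First combine the lower leg with the load: R2 ‖ R_L = 6.958 kΩ.
Then V_out = V_in · R2'/(R1 + R2') = 5.26 × 6.958/9.868 = 3.709 V.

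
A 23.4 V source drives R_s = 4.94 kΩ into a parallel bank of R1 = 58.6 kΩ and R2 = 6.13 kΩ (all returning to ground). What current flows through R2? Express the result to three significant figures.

I ≈ 2.02 mA

Parallel bank: R_p = 1/(1/58.6 + 1/6.13) = 5.549 kΩ.
V_A = 23.4 × 5.549/10.49 = 12.38 V.
Branch current I = V_A/R2 = 12.38/6.13 = 2.020 mA.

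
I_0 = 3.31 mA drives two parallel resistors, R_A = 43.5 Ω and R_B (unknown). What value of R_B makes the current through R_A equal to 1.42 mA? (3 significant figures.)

R_B ≈ 32.7 Ω

In a two-way split, I_A/I_0 = R_B/(R_A + R_B).
With f = 0.4290, R_B = R_A · f/(1−f) = 43.5 × 0.7513 = 32.68 Ω.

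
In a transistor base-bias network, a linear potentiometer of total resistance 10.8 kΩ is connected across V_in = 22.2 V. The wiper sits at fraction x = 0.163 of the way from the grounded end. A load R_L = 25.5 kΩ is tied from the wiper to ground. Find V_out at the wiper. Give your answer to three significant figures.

Lower segment x·R_p = 1.760 kΩ; upper segment (1−x)·R_p = 9.040 kΩ.
Lower segment in parallel with the load: 1.760 ‖ 25.5 = 1.647 kΩ.
V_out = 22.2 × 1.647/(9.040 + 1.647) = 3.421 V.
(Unloaded: V_out = x·V_in = 3.62 V.)

V_out ≈ 3.42 V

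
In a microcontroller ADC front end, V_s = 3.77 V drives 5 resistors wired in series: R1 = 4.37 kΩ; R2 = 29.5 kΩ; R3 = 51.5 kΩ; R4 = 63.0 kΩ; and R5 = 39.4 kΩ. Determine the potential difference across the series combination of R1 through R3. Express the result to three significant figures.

ΣR = 4.37 + 29.5 + 51.5 + 63.0 + 39.4 = 187.8 kΩ.
R_{R1..R3} = 4.37 + 29.5 + 51.5 = 85.37 kΩ.
By the voltage-divider rule, V = 3.77 × 85.37/187.8 = 1.714 V.

V ≈ 1.71 V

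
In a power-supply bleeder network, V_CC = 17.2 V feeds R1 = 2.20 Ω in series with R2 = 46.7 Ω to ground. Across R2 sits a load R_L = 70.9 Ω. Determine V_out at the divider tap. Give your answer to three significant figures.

V_out ≈ 16.0 V

The load sits in parallel with R2, giving an effective lower resistance R2' = R2·R_L/(R2+R_L) = 28.16 Ω.
Voltage divider with the loaded lower leg: V_out = 17.2 × 28.16/(2.20 + 28.16) = 17.2 × 0.9275 = 15.95 V.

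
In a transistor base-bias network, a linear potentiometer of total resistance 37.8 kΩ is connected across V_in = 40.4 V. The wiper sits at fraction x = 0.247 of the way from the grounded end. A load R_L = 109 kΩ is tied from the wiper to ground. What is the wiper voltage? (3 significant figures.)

Lower segment x·R_p = 9.337 kΩ; upper segment (1−x)·R_p = 28.46 kΩ.
(x·R_p) ‖ R_L = 8.600 kΩ.
V_out = 40.4 × 8.600/(28.46 + 8.600) = 9.374 V.
(Unloaded: V_out = x·V_in = 9.98 V.)

V_out ≈ 9.37 V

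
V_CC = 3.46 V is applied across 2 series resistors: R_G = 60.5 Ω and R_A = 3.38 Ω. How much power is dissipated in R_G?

The common current is I = 3.46/63.88 = 0.05416 A.
P(R_G) = I²·R_G = (0.05416)² × 60.5 = 0.1775 W.

P ≈ 0.177 W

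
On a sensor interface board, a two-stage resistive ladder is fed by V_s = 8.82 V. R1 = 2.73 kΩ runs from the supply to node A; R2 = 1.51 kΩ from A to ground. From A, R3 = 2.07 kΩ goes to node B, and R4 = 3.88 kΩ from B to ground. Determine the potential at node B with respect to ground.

The second stage (R3 + R4 = 5.950 kΩ) loads node A in parallel with R2.
Effective lower resistance at A: R2 ‖ 5.950 = 1.204 kΩ.
So V_A = 8.82 × 0.3061 = 2.700 V.
Then the unloaded second divider: V_B = V_A × R4/(R3+R4) = 2.700 × 0.6521 = 1.761 V.

V_B ≈ 1.76 V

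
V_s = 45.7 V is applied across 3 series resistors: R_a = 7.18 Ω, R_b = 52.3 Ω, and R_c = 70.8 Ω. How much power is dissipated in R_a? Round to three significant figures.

P ≈ 0.883 W

ΣR = 130.3 Ω → I = 45.7/130.3 = 0.3508 A.
P(R_a) = I²·R_a = (0.3508)² × 7.18 = 0.8835 W.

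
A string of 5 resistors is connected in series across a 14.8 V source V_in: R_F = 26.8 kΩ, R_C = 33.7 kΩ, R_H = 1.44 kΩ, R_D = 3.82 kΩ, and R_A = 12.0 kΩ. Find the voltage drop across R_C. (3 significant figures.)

Total series resistance ΣR = 26.8 + 33.7 + 1.44 + 3.82 + 12.0 = 77.76 kΩ.
Voltage divider: V = V_in · (33.70 / 77.76) = 14.8 × 0.4334 = 6.414 V.

V ≈ 6.41 V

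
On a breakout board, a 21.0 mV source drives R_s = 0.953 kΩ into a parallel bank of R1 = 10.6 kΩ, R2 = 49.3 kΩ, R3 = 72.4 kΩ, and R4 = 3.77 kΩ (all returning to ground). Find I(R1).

Combine the parallel branches: R_p = (1/10.6 + 1/49.3 + 1/72.4 + 1/3.77)⁻¹ = 2.540 kΩ.
V_A = 21.0 × 2.540/3.493 = 15.27 mV.
Branch current I = V_A/R1 = 15.27/10.6 = 1.441 µA.

I ≈ 1.44 µA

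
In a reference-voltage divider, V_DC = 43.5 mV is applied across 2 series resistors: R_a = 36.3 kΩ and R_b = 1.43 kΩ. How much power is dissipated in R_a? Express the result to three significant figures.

P ≈ 48.3 nW

Series current I = V_DC/ΣR = 43.5/37.73 = 1.153 µA.
P(R_a) = I²·R_a = (1.153)² × 36.3 = 48.25 nW.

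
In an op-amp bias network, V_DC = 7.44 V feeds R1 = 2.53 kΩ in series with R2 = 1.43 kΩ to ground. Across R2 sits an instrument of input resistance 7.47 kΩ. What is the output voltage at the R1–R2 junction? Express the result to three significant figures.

V_out ≈ 2.39 V

First combine the lower leg with the load: R2 ‖ R_L = 1.200 kΩ.
Voltage divider with the loaded lower leg: V_out = 7.44 × 1.200/(2.53 + 1.200) = 7.44 × 0.3218 = 2.394 V.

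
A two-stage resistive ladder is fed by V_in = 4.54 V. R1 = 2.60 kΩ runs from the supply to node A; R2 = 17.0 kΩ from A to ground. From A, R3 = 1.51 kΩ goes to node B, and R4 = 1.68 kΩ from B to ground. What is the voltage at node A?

V_A ≈ 2.31 V

Looking into the second stage from A: R3 + R4 = 3.190 kΩ appears in parallel with R2.
Effective lower resistance at A: R2 ‖ 3.190 = 2.686 kΩ.
So V_A = 4.54 × 0.5081 = 2.307 V.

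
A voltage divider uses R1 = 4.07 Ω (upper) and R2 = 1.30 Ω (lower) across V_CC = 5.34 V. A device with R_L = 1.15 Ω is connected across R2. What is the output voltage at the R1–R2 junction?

First combine the lower leg with the load: R2 ‖ R_L = 0.6102 Ω.
Then V_out = V_CC · R2'/(R1 + R2') = 5.34 × 0.6102/4.680 = 0.6962 V.

V_out ≈ 0.696 V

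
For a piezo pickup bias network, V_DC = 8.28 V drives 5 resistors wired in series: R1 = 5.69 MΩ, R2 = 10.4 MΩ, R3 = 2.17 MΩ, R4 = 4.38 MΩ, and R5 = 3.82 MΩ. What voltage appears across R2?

Series total: ΣR = 5.69 + 10.4 + 2.17 + 4.38 + 3.82 = 26.46 MΩ.
Voltage divider: V = V_DC · (10.40 / 26.46) = 8.28 × 0.3930 = 3.254 V.

V ≈ 3.25 V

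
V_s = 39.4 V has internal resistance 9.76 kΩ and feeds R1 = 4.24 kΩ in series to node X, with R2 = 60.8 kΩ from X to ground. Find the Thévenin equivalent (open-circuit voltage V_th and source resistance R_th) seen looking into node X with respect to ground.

V_th ≈ 32.0 V, R_th ≈ 11.4 kΩ

R1' = 9.76 + 4.24 = 14.00 kΩ (source resistance + R1).
V_th is the unloaded tap voltage: V_s · R2/(R1'+R2) = 39.4 × 0.8128 = 32.03 V.
Zeroing V_s shorts the top of R1' to ground, so R_th = R1' ‖ R2 = 11.38 kΩ.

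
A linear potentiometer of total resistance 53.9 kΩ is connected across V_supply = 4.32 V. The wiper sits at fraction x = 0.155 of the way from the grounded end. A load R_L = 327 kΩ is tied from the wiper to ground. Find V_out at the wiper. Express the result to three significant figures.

The pot divides into 45.55 kΩ above the wiper and 8.354 kΩ below.
Lower segment in parallel with the load: 8.354 ‖ 327 = 8.146 kΩ.
Then V_out = V_supply · 8.146/(45.55 + 8.146) = 0.6554 V.

V_out ≈ 0.655 V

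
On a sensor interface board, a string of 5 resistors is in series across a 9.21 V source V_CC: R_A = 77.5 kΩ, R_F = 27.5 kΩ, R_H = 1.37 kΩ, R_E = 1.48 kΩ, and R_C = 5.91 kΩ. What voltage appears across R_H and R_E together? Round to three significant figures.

ΣR = 77.5 + 27.5 + 1.37 + 1.48 + 5.91 = 113.8 kΩ.
R_{R_H..R_E} = 1.37 + 1.48 = 2.850 kΩ.
V = V_CC · R/ΣR = 9.21 × 0.02505 = 0.2307 V.

V ≈ 0.231 V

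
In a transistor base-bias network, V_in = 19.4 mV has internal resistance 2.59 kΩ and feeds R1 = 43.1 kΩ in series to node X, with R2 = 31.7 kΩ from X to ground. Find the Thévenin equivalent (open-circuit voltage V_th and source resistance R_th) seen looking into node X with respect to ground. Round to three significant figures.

R1' = 2.59 + 43.1 = 45.69 kΩ (source resistance + R1).
V_th is the unloaded tap voltage: V_in · R2/(R1'+R2) = 19.4 × 0.4096 = 7.947 mV.
With V_in suppressed (replaced by a short), R_th = R1' ‖ R2 = (45.69 × 31.7)/(45.69 + 31.7) = 18.72 kΩ.

V_th ≈ 7.95 mV, R_th ≈ 18.7 kΩ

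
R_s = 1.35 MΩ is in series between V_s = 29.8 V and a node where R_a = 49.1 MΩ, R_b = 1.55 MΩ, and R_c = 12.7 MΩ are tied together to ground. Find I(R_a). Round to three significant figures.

I ≈ 0.303 µA

Parallel bank: R_p = 1/(1/49.1 + 1/1.55 + 1/12.7) = 1.344 MΩ.
V_A by voltage divider: V_A = 29.8 × 1.344/(1.35 + 1.344) = 14.86 V.
I(R_a) = V_A / R_a = 14.86/49.1 = 0.3027 µA.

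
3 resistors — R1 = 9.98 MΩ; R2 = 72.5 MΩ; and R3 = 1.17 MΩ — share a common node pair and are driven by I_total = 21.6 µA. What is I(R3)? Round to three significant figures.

Total conductance ΣG = 1/9.98 + 1/72.5 + 1/1.17 = 0.9687 (units of 1/MΩ).
R3 takes the fraction G_k/ΣG = 0.8547/0.9687 = 0.8823, so I = 21.6 × 0.8823 = 19.06 µA.

I ≈ 19.1 µA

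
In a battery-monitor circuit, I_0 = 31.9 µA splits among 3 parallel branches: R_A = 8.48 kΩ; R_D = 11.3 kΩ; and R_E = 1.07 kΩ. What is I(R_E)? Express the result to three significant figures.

I ≈ 26.1 µA

Total conductance ΣG = 1/8.48 + 1/11.3 + 1/1.07 = 1.141 (units of 1/kΩ).
R_E takes the fraction G_k/ΣG = 0.9346/1.141 = 0.8191, so I = 31.9 × 0.8191 = 26.13 µA.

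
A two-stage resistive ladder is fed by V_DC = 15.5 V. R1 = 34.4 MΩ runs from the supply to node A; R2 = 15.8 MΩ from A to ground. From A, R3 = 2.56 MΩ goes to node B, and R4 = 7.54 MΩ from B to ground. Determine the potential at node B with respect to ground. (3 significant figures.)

The second stage (R3 + R4 = 10.10 MΩ) loads node A in parallel with R2.
Effective lower resistance at A: R2 ‖ 10.10 = 6.161 MΩ.
First divider: V_A = V_DC · 6.161/(34.4 + 6.161) = 2.354 V.
V_B = V_A × 0.7465 = 1.758 V.

V_B ≈ 1.76 V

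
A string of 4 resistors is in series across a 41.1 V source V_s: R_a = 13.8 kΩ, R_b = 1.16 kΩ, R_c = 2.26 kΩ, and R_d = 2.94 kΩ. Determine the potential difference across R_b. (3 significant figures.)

V ≈ 2.36 V

Total series resistance ΣR = 13.8 + 1.16 + 2.26 + 2.94 = 20.16 kΩ.
V = V_s · R/ΣR = 41.1 × 0.05754 = 2.365 V.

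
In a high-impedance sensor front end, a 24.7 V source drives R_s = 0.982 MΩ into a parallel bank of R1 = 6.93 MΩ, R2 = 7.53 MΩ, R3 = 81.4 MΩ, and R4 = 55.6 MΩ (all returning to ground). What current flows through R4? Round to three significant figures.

Parallel bank: R_p = 1/(1/6.93 + 1/7.53 + 1/81.4 + 1/55.6) = 3.253 MΩ.
Node voltage V_A = V_CC · R_p/(R_s + R_p) = 24.7 × 0.7681 = 18.97 V.
Branch current I = V_A/R4 = 18.97/55.6 = 0.3412 µA.
(Equivalently: I_total = 5.832 µA, then current-divider fraction G_k/ΣG = 0.05851.)

I ≈ 0.341 µA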